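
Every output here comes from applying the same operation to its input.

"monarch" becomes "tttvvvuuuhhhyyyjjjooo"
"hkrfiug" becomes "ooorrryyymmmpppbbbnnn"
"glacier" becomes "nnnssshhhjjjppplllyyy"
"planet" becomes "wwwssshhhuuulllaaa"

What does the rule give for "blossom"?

The rule is to repeat every character 3 times, then shift every letter 7 places forward in the alphabet (wrapping around).
"blossom" → "iiisssvvvzzzzzzvvvttt".

iiisssvvvzzzzzzvvvttt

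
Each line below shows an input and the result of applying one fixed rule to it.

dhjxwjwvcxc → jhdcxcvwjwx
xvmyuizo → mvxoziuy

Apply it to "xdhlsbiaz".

In each case the input is transformed by: move the first 3 characters to the end (rotate left by 3), then reverse the string.
Starting from "xdhlsbiaz": after the first operation, "lsbiazxdh"; after the second, "hdxzaibsl".

hdxzaibsl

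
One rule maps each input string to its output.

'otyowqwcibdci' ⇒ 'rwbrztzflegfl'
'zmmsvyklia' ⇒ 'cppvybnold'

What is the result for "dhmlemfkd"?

The transformation: shift every letter 3 places forward in the alphabet (wrapping around).
Applying that to "dhmlemfkd" gives "gkpohping".

gkpohping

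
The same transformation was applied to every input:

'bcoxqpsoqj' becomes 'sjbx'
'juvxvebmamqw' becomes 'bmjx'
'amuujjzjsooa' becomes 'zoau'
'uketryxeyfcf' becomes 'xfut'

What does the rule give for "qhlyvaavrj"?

ajqy

Each output is the input with this applied: keep one character in every 3, starting at position 1 (positions 1st, 4th, 7th, ...), then move the first 2 characters to the end (rotate left by 2).
So "qhlyvaavrj" becomes "ajqy".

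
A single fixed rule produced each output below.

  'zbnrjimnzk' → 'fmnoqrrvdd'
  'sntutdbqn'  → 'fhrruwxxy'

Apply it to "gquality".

ekmpuxyc

Rule — sort the characters into alphabetical order, then shift every letter 4 places forward in the alphabet (wrapping around).
"gquality" → "agilqtuy" → "ekmpuxyc".
(Check on "zbnrjimnzk": → "bijkmnnrzz" → "fmnoqrrvdd" ✓)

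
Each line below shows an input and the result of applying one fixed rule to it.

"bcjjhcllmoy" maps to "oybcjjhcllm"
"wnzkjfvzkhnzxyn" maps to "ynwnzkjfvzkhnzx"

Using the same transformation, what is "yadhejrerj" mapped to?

rjyadhejre

Rule — move the last 2 characters to the front (rotate right by 2).
"yadhejrerj" → "rjyadhejre".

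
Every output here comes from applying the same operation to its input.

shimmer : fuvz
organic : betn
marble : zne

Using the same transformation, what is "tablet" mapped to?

The pattern: shift every letter 13 places forward in the alphabet (wrapping around) — i.e. ROT13, then delete the last 3 characters.
So "tablet" becomes "gno".

gno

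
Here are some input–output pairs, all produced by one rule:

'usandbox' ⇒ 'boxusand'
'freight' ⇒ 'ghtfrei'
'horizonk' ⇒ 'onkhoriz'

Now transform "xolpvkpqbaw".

bawxolpvkpq

The rule is to move the last 3 characters to the front (rotate right by 3).
So "xolpvkpqbaw" becomes "bawxolpvkpq".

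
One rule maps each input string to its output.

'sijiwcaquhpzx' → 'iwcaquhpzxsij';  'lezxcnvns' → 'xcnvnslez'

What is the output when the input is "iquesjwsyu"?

Each output is the input with this applied: move the first 3 characters to the end (rotate left by 3).
Applying that to "iquesjwsyu" gives "esjwsyuiqu".

esjwsyuiqu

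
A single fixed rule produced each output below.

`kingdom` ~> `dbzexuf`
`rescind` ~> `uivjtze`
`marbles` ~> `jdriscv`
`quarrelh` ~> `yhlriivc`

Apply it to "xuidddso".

folzuuuj

The rule is to move the last character to the front, then shift every letter 9 places backward in the alphabet (wrapping around).
Starting from "xuidddso": after the first operation, "oxuiddds"; after the second, "folzuuuj".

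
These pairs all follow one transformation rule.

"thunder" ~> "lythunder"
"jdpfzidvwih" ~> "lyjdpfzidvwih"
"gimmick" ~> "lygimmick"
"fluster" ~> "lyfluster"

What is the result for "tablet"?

lytablet

What's happening: prepend "ly".
"tablet" → "lytablet".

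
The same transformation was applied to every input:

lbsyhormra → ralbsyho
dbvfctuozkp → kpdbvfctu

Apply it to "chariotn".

tnchar

What's happening: move the last 2 characters to the front (rotate right by 2), then delete the last 2 characters.
So "chariotn" becomes "tnchar".
(Check on "dbvfctuozkp": → "kpdbvfctuoz" → "kpdbvfctu" ✓)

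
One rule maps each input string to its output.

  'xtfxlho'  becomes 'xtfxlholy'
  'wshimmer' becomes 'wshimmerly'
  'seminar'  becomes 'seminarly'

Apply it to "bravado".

What's happening: append "ly".
Applying that to "bravado" gives "bravadoly".

bravadoly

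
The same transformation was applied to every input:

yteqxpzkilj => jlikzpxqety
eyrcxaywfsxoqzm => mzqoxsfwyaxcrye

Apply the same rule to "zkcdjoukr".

The rule is to reverse the string.
So "zkcdjoukr" becomes "rkuojdckz".

rkuojdckz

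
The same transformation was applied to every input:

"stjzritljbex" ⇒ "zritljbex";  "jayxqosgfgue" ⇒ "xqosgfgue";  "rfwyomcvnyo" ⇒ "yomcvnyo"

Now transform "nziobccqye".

obccqye

The pattern: delete the first 3 characters.
Applying that to "nziobccqye" gives "obccqye".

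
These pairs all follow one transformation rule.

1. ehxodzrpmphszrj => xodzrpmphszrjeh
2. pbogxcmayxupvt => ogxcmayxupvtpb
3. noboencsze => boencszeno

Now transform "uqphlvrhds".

The rule is to move the first 2 characters to the end (rotate left by 2).
"uqphlvrhds" → "phlvrhdsuq".

phlvrhdsuq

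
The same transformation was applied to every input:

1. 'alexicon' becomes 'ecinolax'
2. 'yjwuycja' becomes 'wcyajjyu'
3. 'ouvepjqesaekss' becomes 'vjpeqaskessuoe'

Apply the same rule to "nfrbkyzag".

Looking at the pairs, the operation is to swap each adjacent pair of characters (1↔2, 3↔4, ...), then move the first 3 characters to the end (rotate left by 3).
For "nfrbkyzag", step one produces "fnbrykazg"; step two turns that into "rykazgfnb".

rykazgfnb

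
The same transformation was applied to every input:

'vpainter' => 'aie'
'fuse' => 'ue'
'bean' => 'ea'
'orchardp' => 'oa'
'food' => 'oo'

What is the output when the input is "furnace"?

uae

The rule is to keep only the vowels.
Applying that to "furnace" gives "uae".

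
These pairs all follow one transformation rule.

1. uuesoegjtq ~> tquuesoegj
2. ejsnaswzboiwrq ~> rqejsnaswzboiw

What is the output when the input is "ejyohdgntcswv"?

wvejyohdgntcs

Each output is the input with this applied: move the last 2 characters to the front (rotate right by 2).
On "ejyohdgntcswv" that produces "wvejyohdgntcs".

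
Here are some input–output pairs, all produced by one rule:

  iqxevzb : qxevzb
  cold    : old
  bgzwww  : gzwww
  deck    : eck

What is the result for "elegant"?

legant

The transformation: delete the first character.
So "elegant" becomes "legant".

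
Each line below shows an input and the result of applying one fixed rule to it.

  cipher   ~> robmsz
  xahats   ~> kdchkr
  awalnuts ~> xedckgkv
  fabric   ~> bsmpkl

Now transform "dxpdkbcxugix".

mheqshnhznul

Looking at the pairs, the operation is to shift every letter 10 places forward in the alphabet (wrapping around), then swap the front and back halves of the string.
"dxpdkbcxugix" → "mheqshnhznul".
(Check on "cipher": → "mszrob" → "robmsz" ✓)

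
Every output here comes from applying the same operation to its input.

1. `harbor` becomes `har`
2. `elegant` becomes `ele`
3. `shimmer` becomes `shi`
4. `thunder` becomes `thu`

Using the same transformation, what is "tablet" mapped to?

In each case the input is transformed by: keep only the first 3 characters.
On "tablet" that produces "tab".

tab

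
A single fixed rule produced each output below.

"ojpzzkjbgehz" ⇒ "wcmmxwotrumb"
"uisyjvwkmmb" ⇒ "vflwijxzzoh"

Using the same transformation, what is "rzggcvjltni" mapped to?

mttpiwygave

The transformation: move the first character to the end, then shift every letter 13 places forward in the alphabet (wrapping around) — i.e. ROT13.
Starting from "rzggcvjltni": after the first operation, "zggcvjltnir"; after the second, "mttpiwygave".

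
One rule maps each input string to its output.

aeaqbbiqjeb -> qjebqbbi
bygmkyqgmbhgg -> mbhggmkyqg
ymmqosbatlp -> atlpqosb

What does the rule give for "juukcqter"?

Each output is the input with this applied: delete the first 3 characters, then swap the front and back halves of the string.
"juukcqter" → "kcqter" → "terkcq".

terkcq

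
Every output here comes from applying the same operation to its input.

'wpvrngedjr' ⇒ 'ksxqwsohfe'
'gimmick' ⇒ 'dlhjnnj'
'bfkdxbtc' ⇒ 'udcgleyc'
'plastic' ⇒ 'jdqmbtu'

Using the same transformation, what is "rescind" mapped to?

In each case the input is transformed by: shift every letter 1 place forward in the alphabet (wrapping around), then move the last 2 characters to the front (rotate right by 2).
Starting from "rescind": after the first operation, "sftdjoe"; after the second, "oesftdj".

oesftdj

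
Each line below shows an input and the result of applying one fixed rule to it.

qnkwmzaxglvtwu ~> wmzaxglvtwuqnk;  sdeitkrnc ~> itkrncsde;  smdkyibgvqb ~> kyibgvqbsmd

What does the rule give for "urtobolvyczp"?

obolvyczpurt

What's happening: move the first 3 characters to the end (rotate left by 3).
Applying that to "urtobolvyczp" gives "obolvyczpurt".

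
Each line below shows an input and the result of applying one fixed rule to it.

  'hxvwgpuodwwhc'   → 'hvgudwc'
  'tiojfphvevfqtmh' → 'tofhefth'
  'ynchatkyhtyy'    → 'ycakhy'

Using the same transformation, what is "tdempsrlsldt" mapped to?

teprsd

Rule — keep every other character starting from the first (positions 1st, 3rd, 5th, ...).
So "tdempsrlsldt" becomes "teprsd".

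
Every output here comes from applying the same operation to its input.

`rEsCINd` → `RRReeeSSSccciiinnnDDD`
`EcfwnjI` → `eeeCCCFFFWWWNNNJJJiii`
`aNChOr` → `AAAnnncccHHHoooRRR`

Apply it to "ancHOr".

AAANNNCCChhhoooRRR

Looking at the pairs, the operation is to flip the case of every letter, then repeat every character 3 times.
"ancHOr" → "AAANNNCCChhhoooRRR".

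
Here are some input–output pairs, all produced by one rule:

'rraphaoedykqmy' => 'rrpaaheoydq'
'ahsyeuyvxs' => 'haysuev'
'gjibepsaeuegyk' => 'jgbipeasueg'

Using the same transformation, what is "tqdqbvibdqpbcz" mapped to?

qtqdvbbiqdb

The transformation: swap each adjacent pair of characters (1↔2, 3↔4, ...), then delete the last 3 characters.
Working it through for "tqdqbvibdqpbcz": intermediate "qtqdvbbiqdbpzc", final "qtqdvbbiqdb".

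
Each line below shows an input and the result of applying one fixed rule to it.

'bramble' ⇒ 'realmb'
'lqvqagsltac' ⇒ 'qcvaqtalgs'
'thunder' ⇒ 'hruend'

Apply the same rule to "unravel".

nlreav

The rule is to delete the first character, then take characters alternately from the front and the back (1st, last, 2nd, 2nd-last, ...).
On "unravel": the first step gives "nravel", and the second then gives "nlreav".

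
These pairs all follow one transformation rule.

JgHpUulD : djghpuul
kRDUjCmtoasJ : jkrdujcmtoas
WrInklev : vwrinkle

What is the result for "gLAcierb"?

bglacier

Each output is the input with this applied: move the last character to the front, then convert every letter to lowercase.
For "gLAcierb", step one produces "bgLAcier"; step two turns that into "bglacier".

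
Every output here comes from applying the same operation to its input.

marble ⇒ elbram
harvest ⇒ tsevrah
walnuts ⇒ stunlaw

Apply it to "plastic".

citsalp

Looking at the pairs, the operation is to reverse the string.
So "plastic" becomes "citsalp".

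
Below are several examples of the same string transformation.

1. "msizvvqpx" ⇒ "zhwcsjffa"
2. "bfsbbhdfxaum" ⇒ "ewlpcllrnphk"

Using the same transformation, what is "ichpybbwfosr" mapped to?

The rule is to shift every letter 10 places forward in the alphabet (wrapping around), then move the last 2 characters to the front (rotate right by 2).
Starting from "ichpybbwfosr": after the first operation, "smrzillgpycb"; after the second, "cbsmrzillgpy".

cbsmrzillgpy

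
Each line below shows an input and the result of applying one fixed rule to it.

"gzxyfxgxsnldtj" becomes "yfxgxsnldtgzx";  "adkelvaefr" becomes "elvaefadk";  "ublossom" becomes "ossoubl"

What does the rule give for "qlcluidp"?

Each output is the input with this applied: delete the last character, then move the first 3 characters to the end (rotate left by 3).
Applying both steps to "qlcluidp": "qlcluid", then "luidqlc".

luidqlc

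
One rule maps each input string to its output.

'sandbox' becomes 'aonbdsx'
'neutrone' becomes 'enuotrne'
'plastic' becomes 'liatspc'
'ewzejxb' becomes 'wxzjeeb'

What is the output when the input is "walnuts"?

atlunws

What's happening: take characters alternately from the front and the back (1st, last, 2nd, 2nd-last, ...), then move the first 2 characters to the end (rotate left by 2).
"walnuts" → "atlunws".
(Check on "plastic": → "pcliats" → "liatspc" ✓)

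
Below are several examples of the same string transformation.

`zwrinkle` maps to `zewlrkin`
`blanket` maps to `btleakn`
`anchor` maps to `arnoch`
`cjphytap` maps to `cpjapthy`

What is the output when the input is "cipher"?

Looking at the pairs, the operation is to take characters alternately from the front and the back (1st, last, 2nd, 2nd-last, ...).
So "cipher" becomes "crieph".

crieph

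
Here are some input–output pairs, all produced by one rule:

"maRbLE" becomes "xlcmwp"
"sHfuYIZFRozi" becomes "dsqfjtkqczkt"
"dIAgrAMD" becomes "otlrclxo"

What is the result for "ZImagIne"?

The rule is to shift every letter 11 places forward in the alphabet (wrapping around), then convert every letter to lowercase.
Working it through for "ZImagIne": intermediate "KTxlrTyp", final "ktxlrtyp".

ktxlrtyp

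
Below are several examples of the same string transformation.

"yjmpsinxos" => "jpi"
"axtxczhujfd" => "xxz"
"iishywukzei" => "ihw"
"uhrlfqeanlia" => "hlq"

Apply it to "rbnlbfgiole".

The rule is to keep every other character starting from the second (positions 2nd, 4th, 6th, ...), then keep only the first 3 characters.
Working it through for "rbnlbfgiole": intermediate "blfil", final "blf".

blf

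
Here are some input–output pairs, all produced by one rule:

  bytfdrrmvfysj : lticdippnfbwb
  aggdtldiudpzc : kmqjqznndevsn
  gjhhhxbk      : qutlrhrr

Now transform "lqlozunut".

In each case the input is transformed by: take characters alternately from the front and the back (1st, last, 2nd, 2nd-last, ...), then shift every letter 10 places forward in the alphabet (wrapping around).
Starting from "lqlozunut": after the first operation, "ltqulnouz"; after the second, "vdaevxyej".

vdaevxyej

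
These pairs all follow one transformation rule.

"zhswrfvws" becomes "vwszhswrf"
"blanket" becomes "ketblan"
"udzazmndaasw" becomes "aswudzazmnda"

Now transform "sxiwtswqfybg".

ybgsxiwtswqf

Rule — move the last 3 characters to the front (rotate right by 3).
Applying that to "sxiwtswqfybg" gives "ybgsxiwtswqf".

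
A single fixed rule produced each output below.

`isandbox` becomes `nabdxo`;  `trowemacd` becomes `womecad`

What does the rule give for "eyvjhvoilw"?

jvvhiowl

Each output is the input with this applied: delete the first 2 characters, then swap each adjacent pair of characters (1↔2, 3↔4, ...).
"eyvjhvoilw" → "vjhvoilw" → "jvvhiowl".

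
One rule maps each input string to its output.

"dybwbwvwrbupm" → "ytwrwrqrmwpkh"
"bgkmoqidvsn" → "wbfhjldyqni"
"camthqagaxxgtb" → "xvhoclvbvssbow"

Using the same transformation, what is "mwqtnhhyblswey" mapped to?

The transformation: shift every letter 5 places backward in the alphabet (wrapping around).
On "mwqtnhhyblswey" that produces "hrloicctwgnrzt".

hrloicctwgnrzt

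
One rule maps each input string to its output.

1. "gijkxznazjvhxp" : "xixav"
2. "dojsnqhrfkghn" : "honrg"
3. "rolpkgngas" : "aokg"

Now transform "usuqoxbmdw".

The rule is to move the last 2 characters to the front (rotate right by 2), then keep one character in every 3, starting at position 1 (positions 1st, 4th, 7th, ...).
Working it through for "usuqoxbmdw": intermediate "dwusuqoxbm", final "dsom".
(Check on "rolpkgngas": → "asrolpkgng" → "aokg" ✓)

dsom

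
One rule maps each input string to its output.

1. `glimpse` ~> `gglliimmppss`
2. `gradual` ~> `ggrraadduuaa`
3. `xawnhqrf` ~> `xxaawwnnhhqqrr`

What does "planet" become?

In each case the input is transformed by: delete the last character, then double every character.
For "planet", step one produces "plane"; step two turns that into "ppllaannee".
(Check on "glimpse": → "glimps" → "gglliimmppss" ✓)

ppllaannee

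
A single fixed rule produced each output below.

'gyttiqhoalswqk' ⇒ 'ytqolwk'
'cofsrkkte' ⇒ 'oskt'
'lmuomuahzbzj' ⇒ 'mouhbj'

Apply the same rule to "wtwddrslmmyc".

Looking at the pairs, the operation is to keep every other character starting from the second (positions 2nd, 4th, 6th, ...).
On "wtwddrslmmyc" that produces "tdrlmc".

tdrlmc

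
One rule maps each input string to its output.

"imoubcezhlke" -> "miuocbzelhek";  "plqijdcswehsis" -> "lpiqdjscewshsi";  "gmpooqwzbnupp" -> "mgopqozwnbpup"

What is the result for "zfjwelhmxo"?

fzwjlemhox

Each output is the input with this applied: swap each adjacent pair of characters (1↔2, 3↔4, ...).
For "zfjwelhmxo" the result is "fzwjlemhox".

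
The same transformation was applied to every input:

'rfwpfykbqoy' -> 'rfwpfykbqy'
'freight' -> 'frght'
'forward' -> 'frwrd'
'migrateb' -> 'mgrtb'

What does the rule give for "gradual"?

grdl

In each case the input is transformed by: remove every vowel.
On "gradual" that produces "grdl".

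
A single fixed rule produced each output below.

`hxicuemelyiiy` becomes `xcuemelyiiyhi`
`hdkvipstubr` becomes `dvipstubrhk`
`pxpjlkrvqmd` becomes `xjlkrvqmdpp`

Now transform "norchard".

ochardnr

Rule — move the first 2 characters to the end (rotate left by 2), then swap the first and last characters.
Starting from "norchard": after the first operation, "rchardno"; after the second, "ochardnr".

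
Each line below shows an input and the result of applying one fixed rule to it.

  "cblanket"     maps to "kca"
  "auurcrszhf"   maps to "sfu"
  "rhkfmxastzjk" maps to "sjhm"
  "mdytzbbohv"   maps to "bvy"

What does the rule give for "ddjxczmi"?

In each case the input is transformed by: swap the front and back halves of the string, then keep one character in every 3, starting at position 2 (positions 2nd, 5th, 8th, ...).
Starting from "ddjxczmi": after the first operation, "czmiddjx"; after the second, "zdx".

zdx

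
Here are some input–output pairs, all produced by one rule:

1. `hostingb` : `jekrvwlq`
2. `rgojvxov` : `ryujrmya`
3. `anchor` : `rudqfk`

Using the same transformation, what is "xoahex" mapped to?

The rule is to move the last 2 characters to the front (rotate right by 2), then shift every letter 3 places forward in the alphabet (wrapping around).
Applying both steps to "xoahex": "exxoah", then "haardk".

haardk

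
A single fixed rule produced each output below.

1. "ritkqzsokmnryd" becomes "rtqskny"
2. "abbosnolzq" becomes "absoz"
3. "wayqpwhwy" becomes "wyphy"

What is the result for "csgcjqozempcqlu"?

cgjoepqu

The pattern: keep every other character starting from the first (positions 1st, 3rd, 5th, ...).
"csgcjqozempcqlu" → "cgjoepqu".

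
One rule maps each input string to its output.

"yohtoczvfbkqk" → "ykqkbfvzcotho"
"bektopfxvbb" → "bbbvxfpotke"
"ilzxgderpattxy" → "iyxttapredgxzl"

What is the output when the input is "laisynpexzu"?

Looking at the pairs, the operation is to move the first character to the end, then reverse the string.
Starting from "laisynpexzu": after the first operation, "aisynpexzul"; after the second, "luzxepnysia".

luzxepnysia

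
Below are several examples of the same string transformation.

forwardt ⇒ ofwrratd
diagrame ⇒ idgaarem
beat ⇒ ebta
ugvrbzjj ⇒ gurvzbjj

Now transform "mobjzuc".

omjbuzc

The pattern: swap each adjacent pair of characters (1↔2, 3↔4, ...).
On "mobjzuc" that produces "omjbuzc".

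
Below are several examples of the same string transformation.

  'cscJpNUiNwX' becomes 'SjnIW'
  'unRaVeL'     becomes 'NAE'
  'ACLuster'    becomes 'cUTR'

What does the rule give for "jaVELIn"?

Aei

Rule — flip the case of every letter, then keep every other character starting from the second (positions 2nd, 4th, 6th, ...).
Working it through for "jaVELIn": intermediate "JAveliN", final "Aei".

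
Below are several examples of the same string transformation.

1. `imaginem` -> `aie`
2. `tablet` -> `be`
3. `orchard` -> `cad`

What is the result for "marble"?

In each case the input is transformed by: delete the first character, then keep every other character starting from the second (positions 2nd, 4th, 6th, ...).
For "marble" the result is "rl".

rl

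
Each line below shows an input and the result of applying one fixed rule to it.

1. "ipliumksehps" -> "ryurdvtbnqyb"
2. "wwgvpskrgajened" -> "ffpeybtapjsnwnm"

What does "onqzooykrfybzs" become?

xwzixxhtaohkib

The rule is to shift every letter 9 places forward in the alphabet (wrapping around).
So "onqzooykrfybzs" becomes "xwzixxhtaohkib".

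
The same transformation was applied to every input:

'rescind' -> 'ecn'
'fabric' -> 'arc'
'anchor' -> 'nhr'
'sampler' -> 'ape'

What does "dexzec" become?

ezc

The rule is to keep every other character starting from the second (positions 2nd, 4th, 6th, ...).
On "dexzec" that produces "ezc".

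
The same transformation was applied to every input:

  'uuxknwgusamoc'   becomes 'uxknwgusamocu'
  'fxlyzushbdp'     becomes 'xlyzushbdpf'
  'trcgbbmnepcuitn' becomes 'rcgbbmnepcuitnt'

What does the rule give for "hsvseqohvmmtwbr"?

Each output is the input with this applied: move the first character to the end.
Doing the same to "hsvseqohvmmtwbr": "svseqohvmmtwbrh".

svseqohvmmtwbrh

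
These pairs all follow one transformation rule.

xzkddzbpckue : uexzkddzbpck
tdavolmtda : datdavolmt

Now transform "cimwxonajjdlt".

ltcimwxonajjd

The rule is to move the last 2 characters to the front (rotate right by 2).
Doing the same to "cimwxonajjdlt": "ltcimwxonajjd".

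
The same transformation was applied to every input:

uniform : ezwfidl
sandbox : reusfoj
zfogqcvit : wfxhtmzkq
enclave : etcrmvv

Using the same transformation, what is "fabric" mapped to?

rsiztw

Rule — move the first character to the end, then shift every letter 9 places backward in the alphabet (wrapping around).
Applying both steps to "fabric": "abricf", then "rsiztw".
(Check on "uniform": → "niformu" → "ezwfidl" ✓)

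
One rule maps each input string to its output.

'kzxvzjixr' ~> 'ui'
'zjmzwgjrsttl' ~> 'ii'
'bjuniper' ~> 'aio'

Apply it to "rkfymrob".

The transformation: shift every letter 1 place backward in the alphabet (wrapping around), then keep only the vowels.
Starting from "rkfymrob": after the first operation, "qjexlqna"; after the second, "ea".

ea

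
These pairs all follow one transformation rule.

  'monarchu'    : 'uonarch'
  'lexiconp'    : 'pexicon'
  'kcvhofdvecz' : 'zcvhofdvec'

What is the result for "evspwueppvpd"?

dvspwueppvp

Rule — delete the first character, then move the last character to the front.
Starting from "evspwueppvpd": after the first operation, "vspwueppvpd"; after the second, "dvspwueppvp".
(Check on "monarchu": → "onarchu" → "uonarch" ✓)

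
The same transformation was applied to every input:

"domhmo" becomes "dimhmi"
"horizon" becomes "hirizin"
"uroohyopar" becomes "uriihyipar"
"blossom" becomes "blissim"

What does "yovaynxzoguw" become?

yivaynxziguw

In each case the input is transformed by: replace every "o" with "i".
So "yovaynxzoguw" becomes "yivaynxziguw".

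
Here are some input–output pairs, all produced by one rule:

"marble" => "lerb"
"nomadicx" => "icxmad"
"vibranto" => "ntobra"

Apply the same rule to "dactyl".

Each output is the input with this applied: delete the first 2 characters, then swap the front and back halves of the string.
Applying that to "dactyl" gives "ylct".

ylct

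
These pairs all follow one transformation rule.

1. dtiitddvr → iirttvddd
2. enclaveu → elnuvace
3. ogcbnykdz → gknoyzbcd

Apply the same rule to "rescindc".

einrsccd

The transformation: sort the characters into alphabetical order, then move the first 3 characters to the end (rotate left by 3).
Starting from "rescindc": after the first operation, "ccdeinrs"; after the second, "einrsccd".
(Check on "dtiitddvr": → "dddiirttv" → "iirttvddd" ✓)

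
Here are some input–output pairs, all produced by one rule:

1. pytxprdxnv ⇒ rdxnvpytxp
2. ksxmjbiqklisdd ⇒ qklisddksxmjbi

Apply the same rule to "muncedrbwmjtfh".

bwmjtfhmuncedr

The pattern: swap the front and back halves of the string.
Applying that to "muncedrbwmjtfh" gives "bwmjtfhmuncedr".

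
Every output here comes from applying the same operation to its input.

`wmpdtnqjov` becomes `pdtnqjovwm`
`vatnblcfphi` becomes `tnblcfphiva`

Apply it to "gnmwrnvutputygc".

mwrnvutputygcgn

The transformation: move the first 2 characters to the end (rotate left by 2).
So "gnmwrnvutputygc" becomes "mwrnvutputygcgn".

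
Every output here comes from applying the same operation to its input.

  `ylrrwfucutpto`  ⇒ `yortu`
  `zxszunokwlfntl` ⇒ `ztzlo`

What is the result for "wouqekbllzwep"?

Rule — keep one character in every 3, starting at position 1 (positions 1st, 4th, 7th, ...), then take characters alternately from the front and the back (1st, last, 2nd, 2nd-last, ...).
"wouqekbllzwep" → "wqbzp" → "wpqzb".

wpqzb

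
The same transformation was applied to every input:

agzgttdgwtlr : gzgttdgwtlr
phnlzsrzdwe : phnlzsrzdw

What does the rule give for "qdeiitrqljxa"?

In each case the input is transformed by: remove every vowel.
For "qdeiitrqljxa" the result is "qdtrqljx".

qdtrqljx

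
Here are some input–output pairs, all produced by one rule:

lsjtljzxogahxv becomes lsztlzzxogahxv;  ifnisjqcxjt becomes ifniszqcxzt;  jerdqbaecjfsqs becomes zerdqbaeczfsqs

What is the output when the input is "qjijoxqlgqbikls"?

qzizoxqlgqbikls

The pattern: replace every "j" with "z".
"qjijoxqlgqbikls" → "qzizoxqlgqbikls".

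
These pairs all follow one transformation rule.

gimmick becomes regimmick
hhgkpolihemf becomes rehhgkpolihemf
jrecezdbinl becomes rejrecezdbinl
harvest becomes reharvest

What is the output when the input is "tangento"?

Rule — prepend "re".
Doing the same to "tangento": "retangento".

retangento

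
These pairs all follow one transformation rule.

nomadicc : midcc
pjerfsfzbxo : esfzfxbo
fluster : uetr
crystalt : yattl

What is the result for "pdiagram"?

In each case the input is transformed by: swap each adjacent pair of characters (1↔2, 3↔4, ...), then delete the first 3 characters.
Applying both steps to "pdiagram": "dpairgma", then "irgma".

irgma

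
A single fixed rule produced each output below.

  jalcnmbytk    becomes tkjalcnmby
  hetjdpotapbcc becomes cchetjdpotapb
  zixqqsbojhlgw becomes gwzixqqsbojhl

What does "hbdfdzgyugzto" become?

tohbdfdzgyugz

In each case the input is transformed by: move the last 2 characters to the front (rotate right by 2).
For "hbdfdzgyugzto" the result is "tohbdfdzgyugz".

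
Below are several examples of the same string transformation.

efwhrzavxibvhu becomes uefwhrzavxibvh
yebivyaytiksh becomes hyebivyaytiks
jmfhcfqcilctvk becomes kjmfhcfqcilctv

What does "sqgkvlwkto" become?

osqgkvlwkt

The rule is to move the last character to the front.
Doing the same to "sqgkvlwkto": "osqgkvlwkt".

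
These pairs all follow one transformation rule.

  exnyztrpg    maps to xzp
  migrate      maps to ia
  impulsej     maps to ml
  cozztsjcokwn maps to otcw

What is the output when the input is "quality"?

ui

In each case the input is transformed by: move the last character to the front, then keep one character in every 3, starting at position 3 (positions 3rd, 6th, 9th, ...).
Starting from "quality": after the first operation, "yqualit"; after the second, "ui".
(Check on "impulsej": → "jimpulse" → "ml" ✓)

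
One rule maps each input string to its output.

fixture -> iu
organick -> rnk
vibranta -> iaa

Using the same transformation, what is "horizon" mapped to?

oz

Looking at the pairs, the operation is to keep one character in every 3, starting at position 2 (positions 2nd, 5th, 8th, ...).
Applying that to "horizon" gives "oz".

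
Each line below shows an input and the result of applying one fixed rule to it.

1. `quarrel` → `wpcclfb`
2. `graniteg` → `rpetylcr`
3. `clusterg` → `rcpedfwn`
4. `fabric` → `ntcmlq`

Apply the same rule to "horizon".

Looking at the pairs, the operation is to shift every letter 11 places forward in the alphabet (wrapping around), then reverse the string.
On "horizon": the first step gives "szctkzy", and the second then gives "yzktczs".

yzktczs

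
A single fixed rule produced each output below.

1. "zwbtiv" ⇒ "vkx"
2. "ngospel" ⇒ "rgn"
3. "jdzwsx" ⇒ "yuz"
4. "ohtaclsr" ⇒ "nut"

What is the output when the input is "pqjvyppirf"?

kth

Looking at the pairs, the operation is to shift every letter 2 places forward in the alphabet (wrapping around), then keep only the last 3 characters.
On "pqjvyppirf": the first step gives "rslxarrkth", and the second then gives "kth".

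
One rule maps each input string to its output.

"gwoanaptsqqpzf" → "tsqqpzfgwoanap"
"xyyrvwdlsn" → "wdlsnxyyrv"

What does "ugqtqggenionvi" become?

enionviugqtqgg

Each output is the input with this applied: swap the front and back halves of the string.
Applying that to "ugqtqggenionvi" gives "enionviugqtqgg".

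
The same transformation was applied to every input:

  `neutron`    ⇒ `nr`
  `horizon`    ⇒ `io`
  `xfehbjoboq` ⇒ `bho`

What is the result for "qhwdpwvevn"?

What's happening: sort the characters into alphabetical order, then keep one character in every 3, starting at position 2 (positions 2nd, 5th, 8th, ...).
"qhwdpwvevn" → "epv".

epv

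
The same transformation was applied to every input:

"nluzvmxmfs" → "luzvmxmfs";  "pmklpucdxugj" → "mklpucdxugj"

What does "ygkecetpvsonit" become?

gkecetpvsonit

The pattern: delete the first character.
On "ygkecetpvsonit" that produces "gkecetpvsonit".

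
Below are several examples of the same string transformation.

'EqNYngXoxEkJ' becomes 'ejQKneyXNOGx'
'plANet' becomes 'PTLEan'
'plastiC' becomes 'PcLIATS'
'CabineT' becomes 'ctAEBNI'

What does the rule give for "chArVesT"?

CtHSaERv

Rule — flip the case of every letter, then take characters alternately from the front and the back (1st, last, 2nd, 2nd-last, ...).
Applying both steps to "chArVesT": "CHaRvESt", then "CtHSaERv".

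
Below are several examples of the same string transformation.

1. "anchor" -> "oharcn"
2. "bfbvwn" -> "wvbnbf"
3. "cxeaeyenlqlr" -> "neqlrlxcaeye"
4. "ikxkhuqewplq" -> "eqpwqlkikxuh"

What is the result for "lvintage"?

ategvlni

The rule is to swap the front and back halves of the string, then swap each adjacent pair of characters (1↔2, 3↔4, ...).
For "lvintage", step one produces "tagelvin"; step two turns that into "ategvlni".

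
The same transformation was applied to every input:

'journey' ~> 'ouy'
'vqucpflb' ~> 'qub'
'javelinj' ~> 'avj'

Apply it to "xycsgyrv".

ycv

The transformation: swap each adjacent pair of characters (1↔2, 3↔4, ...), then keep one character in every 3, starting at position 1 (positions 1st, 4th, 7th, ...).
For "xycsgyrv", step one produces "yxscygvr"; step two turns that into "ycv".
(Check on "vqucpflb": → "qvcufpbl" → "qub" ✓)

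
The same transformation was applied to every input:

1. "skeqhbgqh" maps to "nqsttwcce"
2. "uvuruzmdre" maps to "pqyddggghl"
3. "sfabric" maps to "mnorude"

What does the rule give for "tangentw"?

mqszzffi

In each case the input is transformed by: sort the characters into alphabetical order, then shift every letter 12 places forward in the alphabet (wrapping around).
On "tangentw": the first step gives "aegnnttw", and the second then gives "mqszzffi".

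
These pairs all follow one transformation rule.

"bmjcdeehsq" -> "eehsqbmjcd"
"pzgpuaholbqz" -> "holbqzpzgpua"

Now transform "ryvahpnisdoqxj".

isdoqxjryvahpn

Looking at the pairs, the operation is to swap the front and back halves of the string.
So "ryvahpnisdoqxj" becomes "isdoqxjryvahpn".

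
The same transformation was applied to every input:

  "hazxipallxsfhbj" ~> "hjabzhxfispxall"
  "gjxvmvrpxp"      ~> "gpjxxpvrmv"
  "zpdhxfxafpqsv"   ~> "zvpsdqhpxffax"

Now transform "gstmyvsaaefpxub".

gbsutxmpyfvesaa

The transformation: take characters alternately from the front and the back (1st, last, 2nd, 2nd-last, ...).
Doing the same to "gstmyvsaaefpxub": "gbsutxmpyfvesaa".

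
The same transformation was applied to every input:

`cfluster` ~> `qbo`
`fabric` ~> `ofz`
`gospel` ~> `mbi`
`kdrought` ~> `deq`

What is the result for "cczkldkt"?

ahq

What's happening: shift every letter 3 places backward in the alphabet (wrapping around), then keep only the last 3 characters.
"cczkldkt" → "zzwhiahq" → "ahq".
(Check on "kdrought": → "haolrdeq" → "deq" ✓)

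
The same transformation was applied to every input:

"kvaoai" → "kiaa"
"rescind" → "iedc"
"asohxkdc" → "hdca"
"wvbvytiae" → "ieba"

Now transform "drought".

ohgd

The transformation: sort the characters into reverse alphabetical order, then keep only the last 4 characters.
Working it through for "drought": intermediate "utrohgd", final "ohgd".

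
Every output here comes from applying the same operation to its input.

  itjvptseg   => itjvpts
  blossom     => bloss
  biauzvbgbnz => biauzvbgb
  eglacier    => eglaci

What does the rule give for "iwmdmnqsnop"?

What's happening: delete the last 2 characters.
Doing the same to "iwmdmnqsnop": "iwmdmnqsn".

iwmdmnqsn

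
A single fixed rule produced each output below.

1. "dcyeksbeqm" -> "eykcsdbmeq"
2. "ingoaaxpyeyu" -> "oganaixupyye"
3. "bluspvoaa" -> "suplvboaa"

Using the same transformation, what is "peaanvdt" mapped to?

aanevpdt

Each output is the input with this applied: move the first 3 characters to the end (rotate left by 3), then take characters alternately from the front and the back (1st, last, 2nd, 2nd-last, ...).
"peaanvdt" → "anvdtpea" → "aanevpdt".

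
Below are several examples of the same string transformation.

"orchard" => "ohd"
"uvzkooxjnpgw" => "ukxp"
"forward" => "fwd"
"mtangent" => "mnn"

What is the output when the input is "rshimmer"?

rie

Each output is the input with this applied: keep one character in every 3, starting at position 1 (positions 1st, 4th, 7th, ...).
So "rshimmer" becomes "rie".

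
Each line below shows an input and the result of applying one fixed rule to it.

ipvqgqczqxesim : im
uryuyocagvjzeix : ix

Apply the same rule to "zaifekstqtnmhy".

hy

Looking at the pairs, the operation is to keep only the last 2 characters.
Doing the same to "zaifekstqtnmhy": "hy".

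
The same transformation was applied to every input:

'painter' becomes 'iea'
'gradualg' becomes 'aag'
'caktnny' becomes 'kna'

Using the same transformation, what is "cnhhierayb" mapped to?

heyn

Each output is the input with this applied: move the first 2 characters to the end (rotate left by 2), then keep one character in every 3, starting at position 1 (positions 1st, 4th, 7th, ...).
Applying both steps to "cnhhierayb": "hhieraybcn", then "heyn".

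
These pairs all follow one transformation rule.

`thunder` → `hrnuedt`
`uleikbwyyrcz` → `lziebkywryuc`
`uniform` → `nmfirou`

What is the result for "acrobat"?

ctoraba

What's happening: swap the first and last characters, then swap each adjacent pair of characters (1↔2, 3↔4, ...).
For "acrobat" the result is "ctoraba".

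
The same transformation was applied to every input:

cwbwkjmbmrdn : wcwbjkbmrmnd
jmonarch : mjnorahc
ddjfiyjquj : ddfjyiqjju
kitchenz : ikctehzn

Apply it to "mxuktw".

xmkuwt

What's happening: swap each adjacent pair of characters (1↔2, 3↔4, ...).
Doing the same to "mxuktw": "xmkuwt".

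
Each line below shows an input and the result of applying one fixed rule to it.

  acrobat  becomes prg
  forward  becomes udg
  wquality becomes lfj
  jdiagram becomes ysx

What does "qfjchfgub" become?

Rule — shift every letter 11 places backward in the alphabet (wrapping around), then keep only the first 3 characters.
"qfjchfgub" → "fuyrwuvjq" → "fuy".

fuy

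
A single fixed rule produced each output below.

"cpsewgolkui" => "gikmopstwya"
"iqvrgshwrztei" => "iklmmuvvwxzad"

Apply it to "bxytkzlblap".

effopptxbcd

Rule — sort the characters into alphabetical order, then shift every letter 4 places forward in the alphabet (wrapping around).
Doing the same to "bxytkzlblap": "effopptxbcd".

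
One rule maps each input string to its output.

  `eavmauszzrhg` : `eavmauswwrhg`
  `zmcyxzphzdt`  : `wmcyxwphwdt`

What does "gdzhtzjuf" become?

gdwhtwjuf

What's happening: replace every "z" with "w".
On "gdzhtzjuf" that produces "gdwhtwjuf".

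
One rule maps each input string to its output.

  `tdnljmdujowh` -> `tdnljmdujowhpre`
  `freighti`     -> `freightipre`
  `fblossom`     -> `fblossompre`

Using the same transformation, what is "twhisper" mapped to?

twhisperpre

Each output is the input with this applied: append "pre".
Doing the same to "twhisper": "twhisperpre".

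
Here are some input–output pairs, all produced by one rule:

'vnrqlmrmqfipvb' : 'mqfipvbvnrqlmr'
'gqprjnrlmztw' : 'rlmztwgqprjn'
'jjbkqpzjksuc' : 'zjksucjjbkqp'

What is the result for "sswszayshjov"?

yshjovsswsza

The pattern: swap the front and back halves of the string.
So "sswszayshjov" becomes "yshjovsswsza".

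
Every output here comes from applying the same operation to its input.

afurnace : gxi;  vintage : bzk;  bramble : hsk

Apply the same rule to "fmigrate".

lmz

In each case the input is transformed by: shift every letter 6 places forward in the alphabet (wrapping around), then keep one character in every 3, starting at position 1 (positions 1st, 4th, 7th, ...).
Working it through for "fmigrate": intermediate "lsomxgzk", final "lmz".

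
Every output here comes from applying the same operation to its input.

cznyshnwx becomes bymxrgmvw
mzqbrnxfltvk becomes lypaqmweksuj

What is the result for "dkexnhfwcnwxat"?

cjdwmgevbmvwzs

What's happening: shift every letter 1 place backward in the alphabet (wrapping around).
On "dkexnhfwcnwxat" that produces "cjdwmgevbmvwzs".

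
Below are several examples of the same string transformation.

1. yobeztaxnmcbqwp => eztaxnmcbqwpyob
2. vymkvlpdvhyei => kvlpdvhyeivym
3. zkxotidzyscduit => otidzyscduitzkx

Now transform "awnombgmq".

ombgmqawn

What's happening: move the first 3 characters to the end (rotate left by 3).
For "awnombgmq" the result is "ombgmqawn".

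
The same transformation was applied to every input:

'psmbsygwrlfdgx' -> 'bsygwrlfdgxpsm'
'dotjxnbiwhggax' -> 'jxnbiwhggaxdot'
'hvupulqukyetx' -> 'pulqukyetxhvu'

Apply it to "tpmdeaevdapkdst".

In each case the input is transformed by: move the first 3 characters to the end (rotate left by 3).
On "tpmdeaevdapkdst" that produces "deaevdapkdsttpm".

deaevdapkdsttpm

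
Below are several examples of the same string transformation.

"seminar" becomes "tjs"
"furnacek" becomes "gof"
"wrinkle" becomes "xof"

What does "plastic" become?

Each output is the input with this applied: shift every letter 1 place forward in the alphabet (wrapping around), then keep one character in every 3, starting at position 1 (positions 1st, 4th, 7th, ...).
"plastic" → "qmbtujd" → "qtd".

qtd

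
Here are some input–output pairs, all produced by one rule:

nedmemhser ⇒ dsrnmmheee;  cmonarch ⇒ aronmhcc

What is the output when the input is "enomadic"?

The transformation: sort the characters into reverse alphabetical order, then move the last character to the front.
Starting from "enomadic": after the first operation, "onmiedca"; after the second, "aonmiedc".

aonmiedc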